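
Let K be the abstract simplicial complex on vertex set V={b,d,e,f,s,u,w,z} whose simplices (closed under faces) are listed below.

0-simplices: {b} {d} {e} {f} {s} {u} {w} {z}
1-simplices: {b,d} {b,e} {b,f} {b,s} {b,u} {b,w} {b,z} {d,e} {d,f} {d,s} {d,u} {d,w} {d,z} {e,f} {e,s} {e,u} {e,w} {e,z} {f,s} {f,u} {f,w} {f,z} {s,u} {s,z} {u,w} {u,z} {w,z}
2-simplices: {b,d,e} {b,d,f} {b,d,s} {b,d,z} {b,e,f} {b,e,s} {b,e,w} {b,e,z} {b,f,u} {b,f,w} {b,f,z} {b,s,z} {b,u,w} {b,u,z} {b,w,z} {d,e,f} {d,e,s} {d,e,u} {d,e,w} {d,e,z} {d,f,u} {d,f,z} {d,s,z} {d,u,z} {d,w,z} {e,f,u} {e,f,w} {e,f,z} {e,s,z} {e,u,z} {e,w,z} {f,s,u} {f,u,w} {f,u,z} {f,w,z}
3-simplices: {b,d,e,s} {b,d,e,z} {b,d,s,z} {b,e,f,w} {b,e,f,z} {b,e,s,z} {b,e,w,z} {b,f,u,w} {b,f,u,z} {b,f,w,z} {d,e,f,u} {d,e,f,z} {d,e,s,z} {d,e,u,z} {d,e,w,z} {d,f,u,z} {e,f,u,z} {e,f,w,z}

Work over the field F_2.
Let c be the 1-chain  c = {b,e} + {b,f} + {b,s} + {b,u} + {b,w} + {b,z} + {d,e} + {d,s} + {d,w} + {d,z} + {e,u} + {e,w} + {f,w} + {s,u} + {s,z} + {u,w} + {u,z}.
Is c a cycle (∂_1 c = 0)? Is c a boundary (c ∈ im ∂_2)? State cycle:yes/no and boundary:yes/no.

n_0=8 n_1=27 n_2=35 n_3=18  [Z2]
∂1: piv[bd,be,bf,bs,bu,bw,bz] rk=7  ker:de,df,ds,du,dw,dz,ef,es,eu,ew,ez,fs,fu,fw,fz,su,sz,uw,uz,wz
∂2: piv[bde,bdf,bds,bdz,bef,bes,bew,bez,bfu,bfw,bfz,bsz,buw,buz,bwz,deu,dew,dfu,fsu] rk=19  ker:def,des,dez,dfz,dsz,duz,dwz,efu,efw,efz,esz,euz,ewz,fuw,fuz,fwz
∂3: piv[bdes,bdez,bdsz,befw,befz,besz,bewz,bfuw,bfuz,bfwz,defu,defz,deuz,dewz,dfuz] rk=15  ker:desz,efuz,efwz
∂1c = {u} + {w}

cycle:no boundary:no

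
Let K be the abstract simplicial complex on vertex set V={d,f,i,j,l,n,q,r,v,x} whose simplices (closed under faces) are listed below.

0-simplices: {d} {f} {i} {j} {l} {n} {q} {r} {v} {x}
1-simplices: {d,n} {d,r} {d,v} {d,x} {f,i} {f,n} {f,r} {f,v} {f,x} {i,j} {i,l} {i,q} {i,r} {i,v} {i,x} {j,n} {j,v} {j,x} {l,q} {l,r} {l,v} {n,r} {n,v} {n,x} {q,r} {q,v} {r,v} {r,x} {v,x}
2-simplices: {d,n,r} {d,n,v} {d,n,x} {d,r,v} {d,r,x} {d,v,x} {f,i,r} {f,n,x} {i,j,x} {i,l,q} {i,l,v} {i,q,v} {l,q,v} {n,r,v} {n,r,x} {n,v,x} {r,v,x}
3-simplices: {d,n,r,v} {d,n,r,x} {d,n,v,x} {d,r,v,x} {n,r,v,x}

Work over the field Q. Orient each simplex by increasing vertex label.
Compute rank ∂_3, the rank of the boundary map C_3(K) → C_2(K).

n_0=10 n_1=29 n_2=17 n_3=5  [Q]
∂1: piv[dn,dr,dv,dx,fi,fn,ij,il,iq] rk=9  ker:fr,fv,fx,ir,iv,ix,jn,jv,jx,lq,lr,lv,nr,nv,nx,qr,qv,rv,rx,vx
∂2: piv[dnr,dnv,dnx,drv,drx,dvx,fir,fnx,ijx,ilq,ilv,iqv] rk=12  ker:lqv,nrv,nrx,nvx,rvx
∂3: piv[dnrv,dnrx,dnvx,drvx] rk=4  ker:nrvx
rk∂_3=4

rank∂_3=4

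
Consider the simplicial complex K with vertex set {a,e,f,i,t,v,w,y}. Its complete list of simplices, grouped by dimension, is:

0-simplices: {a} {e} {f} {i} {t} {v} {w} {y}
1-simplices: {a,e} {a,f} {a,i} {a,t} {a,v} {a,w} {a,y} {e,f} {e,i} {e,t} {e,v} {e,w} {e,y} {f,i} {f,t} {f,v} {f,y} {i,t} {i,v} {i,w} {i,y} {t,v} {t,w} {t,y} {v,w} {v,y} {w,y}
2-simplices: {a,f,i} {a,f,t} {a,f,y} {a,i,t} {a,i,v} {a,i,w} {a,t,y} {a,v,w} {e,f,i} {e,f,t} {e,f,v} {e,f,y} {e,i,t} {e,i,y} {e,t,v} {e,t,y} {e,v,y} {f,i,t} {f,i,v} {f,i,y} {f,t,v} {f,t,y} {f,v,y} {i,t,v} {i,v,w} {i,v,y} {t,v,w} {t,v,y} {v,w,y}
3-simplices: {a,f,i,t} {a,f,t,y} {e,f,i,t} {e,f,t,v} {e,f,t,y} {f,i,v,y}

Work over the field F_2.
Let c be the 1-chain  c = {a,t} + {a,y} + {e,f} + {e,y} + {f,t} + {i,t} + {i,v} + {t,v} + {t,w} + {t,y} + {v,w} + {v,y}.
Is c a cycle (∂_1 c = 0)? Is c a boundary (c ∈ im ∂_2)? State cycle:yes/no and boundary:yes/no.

cycle:yes boundary:yes

n_0=8 n_1=27 n_2=29 n_3=6  [Z2]
∂1: piv[ae,af,ai,at,av,aw,ay] rk=7  ker:ef,ei,et,ev,ew,ey,fi,ft,fv,fy,it,iv,iw,iy,tv,tw,ty,vw,vy,wy
∂2: piv[afi,aft,afy,ait,aiv,aiw,aty,avw,efi,eft,efv,efy,eiy,etv,evy,fiv,tvw,vwy] rk=18  ker:eit,ety,fit,fiy,ftv,fty,fvy,itv,ivw,ivy,tvy
∂3: piv[afit,afty,efit,eftv,efty,fivy] rk=6
∂1c = 0
c vs im∂2: reduces to 0 ⇒ boundary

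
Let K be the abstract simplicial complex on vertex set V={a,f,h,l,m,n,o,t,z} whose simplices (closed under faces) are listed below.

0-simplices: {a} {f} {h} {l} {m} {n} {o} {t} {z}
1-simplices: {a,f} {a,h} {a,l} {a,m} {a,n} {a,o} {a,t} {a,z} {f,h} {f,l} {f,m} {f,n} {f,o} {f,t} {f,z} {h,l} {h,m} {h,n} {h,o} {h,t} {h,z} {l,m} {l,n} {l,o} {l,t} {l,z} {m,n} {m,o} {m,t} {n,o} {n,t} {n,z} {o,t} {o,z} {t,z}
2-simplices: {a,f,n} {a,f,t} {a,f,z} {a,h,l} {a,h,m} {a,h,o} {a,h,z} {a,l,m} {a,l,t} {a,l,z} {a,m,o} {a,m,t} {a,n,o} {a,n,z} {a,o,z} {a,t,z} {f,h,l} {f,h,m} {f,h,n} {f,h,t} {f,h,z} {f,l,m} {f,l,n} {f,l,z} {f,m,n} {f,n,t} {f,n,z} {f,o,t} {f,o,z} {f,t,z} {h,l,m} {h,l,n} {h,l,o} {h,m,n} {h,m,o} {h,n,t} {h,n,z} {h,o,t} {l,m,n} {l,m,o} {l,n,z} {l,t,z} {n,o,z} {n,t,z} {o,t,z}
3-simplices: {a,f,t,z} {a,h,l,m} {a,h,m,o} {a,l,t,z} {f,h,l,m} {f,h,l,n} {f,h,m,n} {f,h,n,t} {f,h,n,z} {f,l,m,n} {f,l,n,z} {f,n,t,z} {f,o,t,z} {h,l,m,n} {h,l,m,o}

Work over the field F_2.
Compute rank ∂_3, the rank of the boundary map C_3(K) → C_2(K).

n_0=9 n_1=35 n_2=45 n_3=15  [Z2]
∂1: piv[af,ah,al,am,an,ao,at,az] rk=8  ker:fh,fl,fm,fn,fo,ft,fz,hl,hm,hn,ho,ht,hz,lm,ln,lo,lt,lz,mn,mo,mt,no,nt,nz,ot,oz,tz
∂2: piv[afn,aft,afz,ahl,ahm,aho,ahz,alm,alt,alz,amo,amt,ano,anz,aoz,atz,fhl,fhm,fhn,fht,fhz,fln,fmn,fnt,fot,foz,hlo] rk=27  ker:flm,flz,fnz,ftz,hlm,hln,hmn,hmo,hnt,hnz,hot,lmn,lmo,lnz,ltz,noz,ntz,otz
∂3: piv[aftz,ahlm,ahmo,altz,fhlm,fhln,fhmn,fhnt,fhnz,flmn,flnz,fntz,fotz,hlmo] rk=14  ker:hlmn
rk∂_3=14

rank∂_3=14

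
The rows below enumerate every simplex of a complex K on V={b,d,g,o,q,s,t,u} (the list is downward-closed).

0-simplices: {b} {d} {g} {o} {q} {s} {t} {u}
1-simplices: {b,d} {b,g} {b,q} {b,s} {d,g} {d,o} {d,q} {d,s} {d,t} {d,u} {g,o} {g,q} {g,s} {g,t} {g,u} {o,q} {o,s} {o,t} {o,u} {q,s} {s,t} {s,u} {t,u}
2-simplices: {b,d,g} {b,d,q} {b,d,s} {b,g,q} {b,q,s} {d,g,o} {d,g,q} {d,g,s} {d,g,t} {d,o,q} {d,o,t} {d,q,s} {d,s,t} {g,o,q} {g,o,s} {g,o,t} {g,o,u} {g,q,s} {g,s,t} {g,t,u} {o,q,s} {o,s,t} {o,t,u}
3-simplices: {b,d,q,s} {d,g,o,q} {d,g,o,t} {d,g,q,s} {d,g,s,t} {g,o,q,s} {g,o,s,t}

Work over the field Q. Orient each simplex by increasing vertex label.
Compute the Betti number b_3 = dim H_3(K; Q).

n_0=8 n_1=23 n_2=23 n_3=7  [Q]
∂1: piv[bd,bg,bq,bs,do,dt,du] rk=7  ker:dg,dq,ds,go,gq,gs,gt,gu,oq,os,ot,ou,qs,st,su,tu
∂2: piv[bdg,bdq,bds,bgq,bqs,dgo,dgs,dgt,doq,dot,dst,gos,gou,gtu] rk=14  ker:dgq,dqs,goq,got,gqs,gst,oqs,ost,otu
∂3: piv[bdqs,dgoq,dgot,dgqs,dgst,goqs,gost] rk=7
b_3=(7−7)−0=0

b_3=0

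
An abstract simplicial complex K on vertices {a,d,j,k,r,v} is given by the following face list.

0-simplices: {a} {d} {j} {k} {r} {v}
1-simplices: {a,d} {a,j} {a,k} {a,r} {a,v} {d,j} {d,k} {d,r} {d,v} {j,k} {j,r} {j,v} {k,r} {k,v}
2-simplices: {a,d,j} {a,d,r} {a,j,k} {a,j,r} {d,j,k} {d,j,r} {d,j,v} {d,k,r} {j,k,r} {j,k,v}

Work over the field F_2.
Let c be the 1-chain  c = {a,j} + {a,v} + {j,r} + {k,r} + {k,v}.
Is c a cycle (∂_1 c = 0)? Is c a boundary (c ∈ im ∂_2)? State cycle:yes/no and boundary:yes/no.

n_0=6 n_1=14 n_2=10  [Z2]
∂1: piv[ad,aj,ak,ar,av] rk=5  ker:dj,dk,dr,dv,jk,jr,jv,kr,kv
∂2: piv[adj,adr,ajk,ajr,djk,djv,dkr,jkv] rk=8  ker:djr,jkr
∂1c = 0
c vs im∂2: residual ≠ 0 ⇒ not boundary

cycle:yes boundary:no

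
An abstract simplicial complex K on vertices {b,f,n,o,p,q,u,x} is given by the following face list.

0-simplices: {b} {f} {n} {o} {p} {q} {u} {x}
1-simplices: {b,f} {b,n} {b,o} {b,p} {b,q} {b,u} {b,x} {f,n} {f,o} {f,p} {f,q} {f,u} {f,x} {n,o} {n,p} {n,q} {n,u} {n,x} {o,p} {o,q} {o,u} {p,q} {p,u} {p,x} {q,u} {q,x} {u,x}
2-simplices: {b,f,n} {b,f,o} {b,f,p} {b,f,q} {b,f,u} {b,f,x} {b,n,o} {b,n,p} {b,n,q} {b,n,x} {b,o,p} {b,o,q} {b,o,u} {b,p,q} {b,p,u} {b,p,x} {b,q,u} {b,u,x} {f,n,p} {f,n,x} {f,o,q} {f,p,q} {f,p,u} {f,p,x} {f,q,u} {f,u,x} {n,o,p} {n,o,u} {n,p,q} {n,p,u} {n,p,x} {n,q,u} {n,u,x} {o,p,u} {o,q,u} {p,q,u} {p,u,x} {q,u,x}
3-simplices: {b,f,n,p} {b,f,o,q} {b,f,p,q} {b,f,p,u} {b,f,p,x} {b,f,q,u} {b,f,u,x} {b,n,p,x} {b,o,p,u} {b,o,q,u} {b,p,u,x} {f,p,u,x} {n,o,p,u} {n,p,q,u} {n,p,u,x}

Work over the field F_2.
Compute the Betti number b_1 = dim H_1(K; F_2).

n_0=8 n_1=27 n_2=38 n_3=15  [Z2]
∂1: piv[bf,bn,bo,bp,bq,bu,bx] rk=7  ker:fn,fo,fp,fq,fu,fx,no,np,nq,nu,nx,op,oq,ou,pq,pu,px,qu,qx,ux
∂2: piv[bfn,bfo,bfp,bfq,bfu,bfx,bno,bnp,bnq,bnx,bop,boq,bou,bpq,bpu,bpx,bqu,bux,nou,qux] rk=20  ker:fnp,fnx,foq,fpq,fpu,fpx,fqu,fux,nop,npq,npu,npx,nqu,nux,opu,oqu,pqu,pux
∂3: piv[bfnp,bfoq,bfpq,bfpu,bfpx,bfqu,bfux,bnpx,bopu,boqu,bpux,nopu,npqu,npux] rk=14  ker:fpux
b_1=(27−7)−20=0

b_1=0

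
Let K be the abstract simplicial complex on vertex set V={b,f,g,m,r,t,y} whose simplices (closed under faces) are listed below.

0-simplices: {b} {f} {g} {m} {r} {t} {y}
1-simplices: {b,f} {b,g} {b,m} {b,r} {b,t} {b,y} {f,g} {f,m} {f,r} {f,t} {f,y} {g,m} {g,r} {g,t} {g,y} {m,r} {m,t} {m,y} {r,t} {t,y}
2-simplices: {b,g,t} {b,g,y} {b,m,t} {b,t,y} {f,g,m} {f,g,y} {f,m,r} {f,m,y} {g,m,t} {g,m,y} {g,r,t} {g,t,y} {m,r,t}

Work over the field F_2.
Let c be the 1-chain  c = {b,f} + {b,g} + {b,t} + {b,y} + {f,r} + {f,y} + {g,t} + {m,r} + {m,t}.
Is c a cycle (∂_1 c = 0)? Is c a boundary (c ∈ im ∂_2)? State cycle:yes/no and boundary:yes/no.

cycle:no boundary:no

n_0=7 n_1=20 n_2=13  [Z2]
∂1: piv[bf,bg,bm,br,bt,by] rk=6  ker:fg,fm,fr,ft,fy,gm,gr,gt,gy,mr,mt,my,rt,ty
∂2: piv[bgt,bgy,bmt,bty,fgm,fgy,fmr,fmy,gmt,grt,mrt] rk=11  ker:gmy,gty
∂1c = {f} + {t}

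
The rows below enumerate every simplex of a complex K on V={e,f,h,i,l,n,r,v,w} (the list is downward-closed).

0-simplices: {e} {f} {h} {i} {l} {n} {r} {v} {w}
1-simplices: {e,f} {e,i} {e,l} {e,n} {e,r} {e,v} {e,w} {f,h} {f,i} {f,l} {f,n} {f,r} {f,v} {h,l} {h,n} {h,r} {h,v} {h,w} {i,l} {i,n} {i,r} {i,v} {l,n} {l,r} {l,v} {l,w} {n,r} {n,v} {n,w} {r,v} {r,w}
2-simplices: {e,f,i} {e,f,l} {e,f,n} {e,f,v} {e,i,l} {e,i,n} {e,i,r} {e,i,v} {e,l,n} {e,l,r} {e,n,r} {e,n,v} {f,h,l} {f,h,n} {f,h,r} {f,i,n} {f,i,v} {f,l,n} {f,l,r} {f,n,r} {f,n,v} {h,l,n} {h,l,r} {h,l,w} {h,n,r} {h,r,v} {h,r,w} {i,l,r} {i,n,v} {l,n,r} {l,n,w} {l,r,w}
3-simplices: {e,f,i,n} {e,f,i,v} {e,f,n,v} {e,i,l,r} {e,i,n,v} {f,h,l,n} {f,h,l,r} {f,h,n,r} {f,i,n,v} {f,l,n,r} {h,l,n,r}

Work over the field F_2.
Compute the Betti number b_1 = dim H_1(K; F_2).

n_0=9 n_1=31 n_2=32 n_3=11  [Z2]
∂1: piv[ef,ei,el,en,er,ev,ew,fh] rk=8  ker:fi,fl,fn,fr,fv,hl,hn,hr,hv,hw,il,in,ir,iv,ln,lr,lv,lw,nr,nv,nw,rv,rw
∂2: piv[efi,efl,efn,efv,eil,ein,eir,eiv,eln,elr,enr,env,fhl,fhn,fhr,flr,hlw,hrv,hrw,lnw] rk=20  ker:fin,fiv,fln,fnr,fnv,hln,hlr,hnr,ilr,inv,lnr,lrw
∂3: piv[efin,efiv,efnv,eilr,einv,fhln,fhlr,fhnr,flnr] rk=9  ker:finv,hlnr
b_1=(31−8)−20=3

b_1=3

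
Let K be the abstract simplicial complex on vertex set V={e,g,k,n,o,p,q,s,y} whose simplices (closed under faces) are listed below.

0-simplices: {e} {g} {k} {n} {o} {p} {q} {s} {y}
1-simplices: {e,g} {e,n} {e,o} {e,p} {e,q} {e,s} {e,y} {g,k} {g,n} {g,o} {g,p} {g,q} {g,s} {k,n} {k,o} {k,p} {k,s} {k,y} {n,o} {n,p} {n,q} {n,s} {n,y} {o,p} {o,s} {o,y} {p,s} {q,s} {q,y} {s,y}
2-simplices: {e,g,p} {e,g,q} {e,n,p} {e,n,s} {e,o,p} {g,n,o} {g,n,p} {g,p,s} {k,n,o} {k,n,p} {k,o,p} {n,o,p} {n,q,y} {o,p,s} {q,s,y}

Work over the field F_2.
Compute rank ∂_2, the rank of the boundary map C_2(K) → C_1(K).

rank∂_2=14

n_0=9 n_1=30 n_2=15  [Z2]
∂1: piv[eg,en,eo,ep,eq,es,ey,gk] rk=8  ker:gn,go,gp,gq,gs,kn,ko,kp,ks,ky,no,np,nq,ns,ny,op,os,oy,ps,qs,qy,sy
∂2: piv[egp,egq,enp,ens,eop,gno,gnp,gps,kno,knp,kop,nqy,ops,qsy] rk=14  ker:nop
rk∂_2=14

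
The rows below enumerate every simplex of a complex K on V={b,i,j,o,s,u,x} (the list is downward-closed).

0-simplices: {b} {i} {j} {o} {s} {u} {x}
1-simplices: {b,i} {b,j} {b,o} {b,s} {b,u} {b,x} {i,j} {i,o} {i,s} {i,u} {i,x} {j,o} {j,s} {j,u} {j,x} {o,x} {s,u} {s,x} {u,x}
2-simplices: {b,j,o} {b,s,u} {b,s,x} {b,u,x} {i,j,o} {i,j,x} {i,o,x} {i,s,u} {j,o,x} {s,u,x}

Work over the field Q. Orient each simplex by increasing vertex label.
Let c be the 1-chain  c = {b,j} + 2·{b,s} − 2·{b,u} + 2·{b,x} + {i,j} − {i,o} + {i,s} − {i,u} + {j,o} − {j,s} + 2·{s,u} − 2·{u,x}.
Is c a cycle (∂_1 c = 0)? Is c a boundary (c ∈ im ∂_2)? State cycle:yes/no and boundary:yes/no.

n_0=7 n_1=19 n_2=10  [Q]
∂1: piv[bi,bj,bo,bs,bu,bx] rk=6  ker:ij,io,is,iu,ix,jo,js,ju,jx,ox,su,sx,ux
∂2: piv[bjo,bsu,bsx,bux,ijo,ijx,iox,isu] rk=8  ker:jox,sux
∂1c = −3·{b} + 2·{j} + {u}

cycle:no boundary:no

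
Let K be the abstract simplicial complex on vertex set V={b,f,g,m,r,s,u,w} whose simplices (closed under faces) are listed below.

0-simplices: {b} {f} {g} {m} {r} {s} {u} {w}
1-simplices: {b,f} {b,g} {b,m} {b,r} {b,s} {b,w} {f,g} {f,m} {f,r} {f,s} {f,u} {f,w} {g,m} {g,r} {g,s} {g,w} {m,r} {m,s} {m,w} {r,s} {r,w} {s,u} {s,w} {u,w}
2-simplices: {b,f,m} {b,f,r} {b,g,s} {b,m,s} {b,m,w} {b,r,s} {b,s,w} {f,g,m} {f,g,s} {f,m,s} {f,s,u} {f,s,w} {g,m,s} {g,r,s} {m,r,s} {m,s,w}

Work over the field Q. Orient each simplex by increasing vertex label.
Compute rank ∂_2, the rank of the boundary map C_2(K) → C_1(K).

rank∂_2=14

n_0=8 n_1=24 n_2=16  [Q]
∂1: piv[bf,bg,bm,br,bs,bw,fu] rk=7  ker:fg,fm,fr,fs,fw,gm,gr,gs,gw,mr,ms,mw,rs,rw,su,sw,uw
∂2: piv[bfm,bfr,bgs,bms,bmw,brs,bsw,fgm,fgs,fms,fsu,fsw,grs,mrs] rk=14  ker:gms,msw
rk∂_2=14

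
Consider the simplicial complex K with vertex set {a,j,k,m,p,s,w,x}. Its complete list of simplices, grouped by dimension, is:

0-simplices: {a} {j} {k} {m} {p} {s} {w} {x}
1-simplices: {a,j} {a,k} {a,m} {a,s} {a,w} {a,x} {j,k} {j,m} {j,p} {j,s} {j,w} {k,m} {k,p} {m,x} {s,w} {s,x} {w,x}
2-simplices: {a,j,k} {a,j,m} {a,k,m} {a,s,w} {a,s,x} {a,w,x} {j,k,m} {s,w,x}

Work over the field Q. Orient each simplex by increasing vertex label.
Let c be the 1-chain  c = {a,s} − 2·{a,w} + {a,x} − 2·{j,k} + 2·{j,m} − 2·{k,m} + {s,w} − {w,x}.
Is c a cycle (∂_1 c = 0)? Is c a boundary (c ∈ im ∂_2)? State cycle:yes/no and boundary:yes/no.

n_0=8 n_1=17 n_2=8  [Q]
∂1: piv[aj,ak,am,as,aw,ax,jp] rk=7  ker:jk,jm,js,jw,km,kp,mx,sw,sx,wx
∂2: piv[ajk,ajm,akm,asw,asx,awx] rk=6  ker:jkm,swx
∂1c = 0
c vs im∂2: reduces to 0 ⇒ boundary

cycle:yes boundary:yes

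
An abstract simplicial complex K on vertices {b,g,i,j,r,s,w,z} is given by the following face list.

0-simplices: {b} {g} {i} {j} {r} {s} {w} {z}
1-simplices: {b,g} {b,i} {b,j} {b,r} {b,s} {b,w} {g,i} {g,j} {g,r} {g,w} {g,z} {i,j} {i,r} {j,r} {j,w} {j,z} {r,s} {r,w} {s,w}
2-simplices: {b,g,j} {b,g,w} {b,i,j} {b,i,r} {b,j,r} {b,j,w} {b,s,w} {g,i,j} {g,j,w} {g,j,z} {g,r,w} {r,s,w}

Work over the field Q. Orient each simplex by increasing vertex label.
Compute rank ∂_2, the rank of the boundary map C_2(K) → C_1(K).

n_0=8 n_1=19 n_2=12  [Q]
∂1: piv[bg,bi,bj,br,bs,bw,gz] rk=7  ker:gi,gj,gr,gw,ij,ir,jr,jw,jz,rs,rw,sw
∂2: piv[bgj,bgw,bij,bir,bjr,bjw,bsw,gij,gjz,grw,rsw] rk=11  ker:gjw
rk∂_2=11

rank∂_2=11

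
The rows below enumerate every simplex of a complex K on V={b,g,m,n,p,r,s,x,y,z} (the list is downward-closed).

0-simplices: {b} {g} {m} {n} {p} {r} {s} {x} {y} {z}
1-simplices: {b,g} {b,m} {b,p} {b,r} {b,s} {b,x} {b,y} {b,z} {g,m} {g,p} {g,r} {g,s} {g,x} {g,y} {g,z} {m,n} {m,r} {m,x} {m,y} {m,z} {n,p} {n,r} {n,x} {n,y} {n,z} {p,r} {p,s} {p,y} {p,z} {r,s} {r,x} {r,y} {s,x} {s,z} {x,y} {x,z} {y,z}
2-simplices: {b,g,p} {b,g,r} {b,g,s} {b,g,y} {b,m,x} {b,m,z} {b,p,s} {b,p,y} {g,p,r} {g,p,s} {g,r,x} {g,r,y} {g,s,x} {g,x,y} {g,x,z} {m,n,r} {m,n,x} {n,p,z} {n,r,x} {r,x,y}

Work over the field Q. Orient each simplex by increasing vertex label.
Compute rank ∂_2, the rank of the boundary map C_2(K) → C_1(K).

n_0=10 n_1=37 n_2=20  [Q]
∂1: piv[bg,bm,bp,br,bs,bx,by,bz,mn] rk=9  ker:gm,gp,gr,gs,gx,gy,gz,mr,mx,my,mz,np,nr,nx,ny,nz,pr,ps,py,pz,rs,rx,ry,sx,sz,xy,xz,yz
∂2: piv[bgp,bgr,bgs,bgy,bmx,bmz,bps,bpy,gpr,grx,gry,gsx,gxy,gxz,mnr,mnx,npz,nrx] rk=18  ker:gps,rxy
rk∂_2=18

rank∂_2=18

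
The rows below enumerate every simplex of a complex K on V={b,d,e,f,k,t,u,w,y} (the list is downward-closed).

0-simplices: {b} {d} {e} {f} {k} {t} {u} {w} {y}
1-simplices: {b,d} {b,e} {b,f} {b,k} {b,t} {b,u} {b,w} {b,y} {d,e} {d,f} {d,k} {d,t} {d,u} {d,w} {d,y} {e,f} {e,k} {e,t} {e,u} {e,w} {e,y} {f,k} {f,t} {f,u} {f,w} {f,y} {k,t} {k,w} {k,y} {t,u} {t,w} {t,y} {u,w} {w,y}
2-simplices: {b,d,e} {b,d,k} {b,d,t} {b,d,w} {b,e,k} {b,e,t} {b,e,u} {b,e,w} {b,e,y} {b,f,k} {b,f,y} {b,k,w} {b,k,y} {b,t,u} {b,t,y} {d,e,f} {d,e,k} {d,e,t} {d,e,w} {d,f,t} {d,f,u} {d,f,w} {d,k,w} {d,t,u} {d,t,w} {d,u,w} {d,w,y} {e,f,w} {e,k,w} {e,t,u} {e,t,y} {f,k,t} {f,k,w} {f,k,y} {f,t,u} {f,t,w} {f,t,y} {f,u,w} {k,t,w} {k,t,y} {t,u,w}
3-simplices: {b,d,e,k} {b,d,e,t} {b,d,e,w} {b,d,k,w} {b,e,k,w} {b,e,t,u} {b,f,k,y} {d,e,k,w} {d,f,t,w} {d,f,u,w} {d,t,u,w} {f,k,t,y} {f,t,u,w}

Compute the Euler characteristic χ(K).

n_0=9 n_1=34 n_2=41 n_3=13
χ=+9−34+41−13=3

χ(K)=3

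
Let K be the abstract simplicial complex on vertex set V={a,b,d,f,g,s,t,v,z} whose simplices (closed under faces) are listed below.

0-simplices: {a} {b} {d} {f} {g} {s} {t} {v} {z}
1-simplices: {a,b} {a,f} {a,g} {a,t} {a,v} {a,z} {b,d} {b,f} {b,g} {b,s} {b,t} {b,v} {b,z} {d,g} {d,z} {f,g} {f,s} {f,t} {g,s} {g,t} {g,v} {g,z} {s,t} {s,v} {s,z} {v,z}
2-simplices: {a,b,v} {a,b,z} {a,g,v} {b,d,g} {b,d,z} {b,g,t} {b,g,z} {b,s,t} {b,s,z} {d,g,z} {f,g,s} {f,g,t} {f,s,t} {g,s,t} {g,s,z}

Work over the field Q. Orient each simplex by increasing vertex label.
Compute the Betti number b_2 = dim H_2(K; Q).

n_0=9 n_1=26 n_2=15  [Q]
∂1: piv[ab,af,ag,at,av,az,bd,bs] rk=8  ker:bf,bg,bt,bv,bz,dg,dz,fg,fs,ft,gs,gt,gv,gz,st,sv,sz,vz
∂2: piv[abv,abz,agv,bdg,bdz,bgt,bgz,bst,bsz,fgs,fgt,fst] rk=12  ker:dgz,gst,gsz
b_2=(15−12)−0=3

b_2=3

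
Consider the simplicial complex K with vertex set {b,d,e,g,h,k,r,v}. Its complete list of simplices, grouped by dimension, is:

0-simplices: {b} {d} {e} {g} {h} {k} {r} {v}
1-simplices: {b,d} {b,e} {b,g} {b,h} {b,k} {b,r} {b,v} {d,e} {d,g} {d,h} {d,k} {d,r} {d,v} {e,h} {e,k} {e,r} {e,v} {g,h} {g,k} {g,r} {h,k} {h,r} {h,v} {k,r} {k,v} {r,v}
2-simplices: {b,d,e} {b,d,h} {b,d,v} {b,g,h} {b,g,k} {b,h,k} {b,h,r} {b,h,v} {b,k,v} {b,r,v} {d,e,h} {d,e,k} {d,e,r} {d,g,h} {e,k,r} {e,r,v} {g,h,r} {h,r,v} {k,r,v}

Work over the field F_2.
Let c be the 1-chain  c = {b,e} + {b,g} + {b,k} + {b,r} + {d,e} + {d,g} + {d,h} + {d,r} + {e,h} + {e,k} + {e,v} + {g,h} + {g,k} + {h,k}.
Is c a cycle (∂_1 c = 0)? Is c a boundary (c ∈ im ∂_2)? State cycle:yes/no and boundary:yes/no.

n_0=8 n_1=26 n_2=19  [Z2]
∂1: piv[bd,be,bg,bh,bk,br,bv] rk=7  ker:de,dg,dh,dk,dr,dv,eh,ek,er,ev,gh,gk,gr,hk,hr,hv,kr,kv,rv
∂2: piv[bde,bdh,bdv,bgh,bgk,bhk,bhr,bhv,bkv,brv,deh,dek,der,dgh,ekr,erv,ghr,krv] rk=18  ker:hrv
∂1c = {e} + {v}

cycle:no boundary:no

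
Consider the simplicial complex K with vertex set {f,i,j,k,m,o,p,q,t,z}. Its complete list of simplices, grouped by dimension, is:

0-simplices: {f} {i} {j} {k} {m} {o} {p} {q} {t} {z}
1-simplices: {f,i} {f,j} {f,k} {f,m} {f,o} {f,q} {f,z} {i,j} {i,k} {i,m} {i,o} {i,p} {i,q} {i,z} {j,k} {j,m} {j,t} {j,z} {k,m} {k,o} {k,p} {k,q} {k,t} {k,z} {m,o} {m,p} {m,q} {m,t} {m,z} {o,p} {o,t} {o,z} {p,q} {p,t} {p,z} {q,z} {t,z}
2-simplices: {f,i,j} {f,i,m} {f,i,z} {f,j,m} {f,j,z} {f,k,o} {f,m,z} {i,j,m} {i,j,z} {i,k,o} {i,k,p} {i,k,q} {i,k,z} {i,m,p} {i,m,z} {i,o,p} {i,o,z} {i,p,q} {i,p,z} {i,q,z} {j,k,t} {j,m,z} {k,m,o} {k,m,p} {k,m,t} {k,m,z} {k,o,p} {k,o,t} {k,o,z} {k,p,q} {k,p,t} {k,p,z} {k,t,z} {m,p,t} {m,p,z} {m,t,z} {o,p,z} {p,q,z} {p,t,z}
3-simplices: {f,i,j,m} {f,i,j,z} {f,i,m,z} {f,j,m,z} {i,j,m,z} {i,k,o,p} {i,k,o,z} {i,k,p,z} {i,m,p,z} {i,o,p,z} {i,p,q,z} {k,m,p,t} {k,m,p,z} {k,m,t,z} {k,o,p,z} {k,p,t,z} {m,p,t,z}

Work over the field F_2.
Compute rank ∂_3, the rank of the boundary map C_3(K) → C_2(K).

rank∂_3=14

n_0=10 n_1=37 n_2=39 n_3=17  [Z2]
∂1: piv[fi,fj,fk,fm,fo,fq,fz,ip,jt] rk=9  ker:ij,ik,im,io,iq,iz,jk,jm,jz,km,ko,kp,kq,kt,kz,mo,mp,mq,mt,mz,op,ot,oz,pq,pt,pz,qz,tz
∂2: piv[fij,fim,fiz,fjm,fjz,fko,fmz,iko,ikp,ikq,ikz,imp,iop,ioz,ipq,ipz,iqz,jkt,kmo,kmp,kmt,kot,kpt,ktz] rk=24  ker:ijm,ijz,imz,jmz,kmz,kop,koz,kpq,kpz,mpt,mpz,mtz,opz,pqz,ptz
∂3: piv[fijm,fijz,fimz,fjmz,ikop,ikoz,ikpz,impz,iopz,ipqz,kmpt,kmpz,kmtz,kptz] rk=14  ker:ijmz,kopz,mptz
rk∂_3=14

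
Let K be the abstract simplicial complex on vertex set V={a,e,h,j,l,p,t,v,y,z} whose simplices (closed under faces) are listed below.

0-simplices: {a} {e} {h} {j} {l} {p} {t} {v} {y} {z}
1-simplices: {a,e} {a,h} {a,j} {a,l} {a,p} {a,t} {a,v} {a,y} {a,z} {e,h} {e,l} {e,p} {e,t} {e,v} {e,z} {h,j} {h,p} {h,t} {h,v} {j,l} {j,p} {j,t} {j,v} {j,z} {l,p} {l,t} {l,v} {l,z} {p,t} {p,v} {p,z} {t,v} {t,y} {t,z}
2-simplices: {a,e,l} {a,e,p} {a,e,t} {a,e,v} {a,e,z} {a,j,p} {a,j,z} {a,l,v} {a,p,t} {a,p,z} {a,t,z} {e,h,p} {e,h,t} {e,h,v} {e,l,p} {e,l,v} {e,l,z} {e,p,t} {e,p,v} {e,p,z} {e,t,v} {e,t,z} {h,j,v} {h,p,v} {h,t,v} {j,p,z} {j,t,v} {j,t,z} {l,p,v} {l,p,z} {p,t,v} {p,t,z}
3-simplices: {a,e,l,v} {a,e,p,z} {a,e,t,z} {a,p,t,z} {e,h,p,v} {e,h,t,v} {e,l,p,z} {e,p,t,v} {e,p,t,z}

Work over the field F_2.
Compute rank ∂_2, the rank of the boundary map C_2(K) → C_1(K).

n_0=10 n_1=34 n_2=32 n_3=9  [Z2]
∂1: piv[ae,ah,aj,al,ap,at,av,ay,az] rk=9  ker:eh,el,ep,et,ev,ez,hj,hp,ht,hv,jl,jp,jt,jv,jz,lp,lt,lv,lz,pt,pv,pz,tv,ty,tz
∂2: piv[ael,aep,aet,aev,aez,ajp,ajz,alv,apt,apz,atz,ehp,eht,ehv,elp,elz,epv,etv,hjv,jtv,jtz] rk=21  ker:elv,ept,epz,etz,hpv,htv,jpz,lpv,lpz,ptv,ptz
∂3: piv[aelv,aepz,aetz,aptz,ehpv,ehtv,elpz,eptv,eptz] rk=9
rk∂_2=21

rank∂_2=21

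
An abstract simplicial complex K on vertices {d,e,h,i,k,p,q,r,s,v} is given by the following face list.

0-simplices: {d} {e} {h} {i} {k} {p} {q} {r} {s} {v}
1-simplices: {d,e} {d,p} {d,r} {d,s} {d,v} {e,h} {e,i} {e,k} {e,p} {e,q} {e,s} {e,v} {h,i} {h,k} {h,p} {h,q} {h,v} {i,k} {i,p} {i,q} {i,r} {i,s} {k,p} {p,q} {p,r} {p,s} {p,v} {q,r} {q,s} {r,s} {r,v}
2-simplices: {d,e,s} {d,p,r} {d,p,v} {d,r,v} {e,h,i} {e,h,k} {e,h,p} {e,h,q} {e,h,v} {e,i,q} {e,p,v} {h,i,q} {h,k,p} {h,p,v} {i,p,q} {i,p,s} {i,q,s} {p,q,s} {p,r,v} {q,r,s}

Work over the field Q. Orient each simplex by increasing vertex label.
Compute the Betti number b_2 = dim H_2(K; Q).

b_2=4

n_0=10 n_1=31 n_2=20  [Q]
∂1: piv[de,dp,dr,ds,dv,eh,ei,ek,eq] rk=9  ker:ep,es,ev,hi,hk,hp,hq,hv,ik,ip,iq,ir,is,kp,pq,pr,ps,pv,qr,qs,rs,rv
∂2: piv[des,dpr,dpv,drv,ehi,ehk,ehp,ehq,ehv,eiq,epv,hkp,ipq,ips,iqs,qrs] rk=16  ker:hiq,hpv,pqs,prv
b_2=(20−16)−0=4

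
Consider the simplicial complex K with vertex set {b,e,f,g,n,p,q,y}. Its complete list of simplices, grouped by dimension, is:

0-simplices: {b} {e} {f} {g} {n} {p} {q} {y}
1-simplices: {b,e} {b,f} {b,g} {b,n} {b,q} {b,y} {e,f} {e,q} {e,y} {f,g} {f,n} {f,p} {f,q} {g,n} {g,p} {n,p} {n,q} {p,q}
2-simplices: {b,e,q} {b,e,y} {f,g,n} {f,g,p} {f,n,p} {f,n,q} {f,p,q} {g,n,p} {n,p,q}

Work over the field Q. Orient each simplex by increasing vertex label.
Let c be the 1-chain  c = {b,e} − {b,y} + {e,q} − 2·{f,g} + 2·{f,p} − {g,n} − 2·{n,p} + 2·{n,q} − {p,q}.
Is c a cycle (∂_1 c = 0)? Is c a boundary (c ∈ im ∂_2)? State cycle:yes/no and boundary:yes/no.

cycle:no boundary:no

n_0=8 n_1=18 n_2=9  [Q]
∂1: piv[be,bf,bg,bn,bq,by,fp] rk=7  ker:ef,eq,ey,fg,fn,fq,gn,gp,np,nq,pq
∂2: piv[beq,bey,fgn,fgp,fnp,fnq,fpq] rk=7  ker:gnp,npq
∂1c = −{g} − {n} + {p} + 2·{q} − {y}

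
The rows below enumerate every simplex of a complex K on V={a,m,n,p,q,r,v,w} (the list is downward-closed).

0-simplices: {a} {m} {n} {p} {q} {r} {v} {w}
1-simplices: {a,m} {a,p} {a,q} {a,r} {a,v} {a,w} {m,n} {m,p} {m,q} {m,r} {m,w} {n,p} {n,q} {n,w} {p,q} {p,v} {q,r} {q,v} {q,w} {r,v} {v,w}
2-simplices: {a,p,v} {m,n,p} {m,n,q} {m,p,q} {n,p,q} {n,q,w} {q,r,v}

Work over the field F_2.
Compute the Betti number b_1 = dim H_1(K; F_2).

n_0=8 n_1=21 n_2=7  [Z2]
∂1: piv[am,ap,aq,ar,av,aw,mn] rk=7  ker:mp,mq,mr,mw,np,nq,nw,pq,pv,qr,qv,qw,rv,vw
∂2: piv[apv,mnp,mnq,mpq,nqw,qrv] rk=6  ker:npq
b_1=(21−7)−6=8

b_1=8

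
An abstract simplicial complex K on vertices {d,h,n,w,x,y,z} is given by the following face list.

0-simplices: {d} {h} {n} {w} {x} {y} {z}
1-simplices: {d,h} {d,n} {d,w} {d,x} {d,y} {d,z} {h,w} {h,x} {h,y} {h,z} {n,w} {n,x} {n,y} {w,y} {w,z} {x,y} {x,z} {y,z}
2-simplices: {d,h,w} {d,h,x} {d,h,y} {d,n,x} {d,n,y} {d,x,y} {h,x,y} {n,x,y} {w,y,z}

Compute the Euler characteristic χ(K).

χ(K)=-2

n_0=7 n_1=18 n_2=9
χ=+7−18+9=-2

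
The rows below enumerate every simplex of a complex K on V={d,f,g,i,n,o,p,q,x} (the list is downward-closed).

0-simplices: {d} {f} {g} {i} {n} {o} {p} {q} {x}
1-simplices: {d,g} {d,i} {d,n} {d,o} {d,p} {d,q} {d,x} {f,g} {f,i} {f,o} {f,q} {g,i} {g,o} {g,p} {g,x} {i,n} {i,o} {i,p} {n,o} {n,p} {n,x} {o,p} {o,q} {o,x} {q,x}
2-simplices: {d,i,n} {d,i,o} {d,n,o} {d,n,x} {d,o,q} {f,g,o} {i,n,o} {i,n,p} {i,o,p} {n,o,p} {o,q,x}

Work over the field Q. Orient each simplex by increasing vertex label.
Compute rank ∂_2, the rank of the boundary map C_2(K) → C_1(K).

n_0=9 n_1=25 n_2=11  [Q]
∂1: piv[dg,di,dn,do,dp,dq,dx,fg] rk=8  ker:fi,fo,fq,gi,go,gp,gx,in,io,ip,no,np,nx,op,oq,ox,qx
∂2: piv[din,dio,dno,dnx,doq,fgo,inp,iop,oqx] rk=9  ker:ino,nop
rk∂_2=9

rank∂_2=9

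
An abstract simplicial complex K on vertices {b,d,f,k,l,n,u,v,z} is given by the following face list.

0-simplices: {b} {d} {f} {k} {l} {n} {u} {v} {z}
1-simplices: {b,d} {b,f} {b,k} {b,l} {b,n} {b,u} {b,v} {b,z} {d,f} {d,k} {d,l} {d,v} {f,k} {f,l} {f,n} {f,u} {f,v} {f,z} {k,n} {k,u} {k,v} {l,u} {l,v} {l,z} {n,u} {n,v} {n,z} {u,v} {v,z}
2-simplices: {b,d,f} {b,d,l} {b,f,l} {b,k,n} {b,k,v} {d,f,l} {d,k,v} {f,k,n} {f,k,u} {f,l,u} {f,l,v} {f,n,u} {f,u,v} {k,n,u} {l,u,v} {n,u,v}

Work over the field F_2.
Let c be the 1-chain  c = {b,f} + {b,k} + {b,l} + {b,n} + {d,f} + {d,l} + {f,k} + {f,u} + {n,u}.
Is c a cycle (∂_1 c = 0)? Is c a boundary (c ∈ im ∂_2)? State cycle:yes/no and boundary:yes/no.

n_0=9 n_1=29 n_2=16  [Z2]
∂1: piv[bd,bf,bk,bl,bn,bu,bv,bz] rk=8  ker:df,dk,dl,dv,fk,fl,fn,fu,fv,fz,kn,ku,kv,lu,lv,lz,nu,nv,nz,uv,vz
∂2: piv[bdf,bdl,bfl,bkn,bkv,dkv,fkn,fku,flu,flv,fnu,fuv,nuv] rk=13  ker:dfl,knu,luv
∂1c = 0
c vs im∂2: reduces to 0 ⇒ boundary

cycle:yes boundary:yes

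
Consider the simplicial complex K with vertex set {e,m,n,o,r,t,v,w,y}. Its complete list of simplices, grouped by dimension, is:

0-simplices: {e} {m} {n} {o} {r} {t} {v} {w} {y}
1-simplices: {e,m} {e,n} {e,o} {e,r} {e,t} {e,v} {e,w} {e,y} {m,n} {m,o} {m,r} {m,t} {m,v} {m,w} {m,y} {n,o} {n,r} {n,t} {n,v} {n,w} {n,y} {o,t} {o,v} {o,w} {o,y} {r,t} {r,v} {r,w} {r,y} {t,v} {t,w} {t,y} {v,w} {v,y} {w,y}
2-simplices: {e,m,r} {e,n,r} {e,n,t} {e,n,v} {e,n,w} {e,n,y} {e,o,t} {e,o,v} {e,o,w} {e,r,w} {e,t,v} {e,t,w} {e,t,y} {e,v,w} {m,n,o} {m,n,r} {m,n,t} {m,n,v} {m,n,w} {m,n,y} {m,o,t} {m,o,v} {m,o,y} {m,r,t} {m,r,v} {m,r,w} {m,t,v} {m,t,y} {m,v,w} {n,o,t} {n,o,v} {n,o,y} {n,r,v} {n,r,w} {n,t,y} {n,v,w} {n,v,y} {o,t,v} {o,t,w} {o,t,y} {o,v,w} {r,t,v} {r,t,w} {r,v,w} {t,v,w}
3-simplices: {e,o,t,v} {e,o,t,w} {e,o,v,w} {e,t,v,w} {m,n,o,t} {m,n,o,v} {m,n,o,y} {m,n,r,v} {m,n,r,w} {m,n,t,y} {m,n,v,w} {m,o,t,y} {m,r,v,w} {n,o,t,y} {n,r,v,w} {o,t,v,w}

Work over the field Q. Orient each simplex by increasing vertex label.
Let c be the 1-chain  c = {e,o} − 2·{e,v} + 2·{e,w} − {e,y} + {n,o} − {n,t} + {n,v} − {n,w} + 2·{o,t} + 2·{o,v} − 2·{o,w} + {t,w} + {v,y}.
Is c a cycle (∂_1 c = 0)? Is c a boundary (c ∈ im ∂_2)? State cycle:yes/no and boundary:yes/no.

cycle:yes boundary:yes

n_0=9 n_1=35 n_2=45 n_3=16  [Q]
∂1: piv[em,en,eo,er,et,ev,ew,ey] rk=8  ker:mn,mo,mr,mt,mv,mw,my,no,nr,nt,nv,nw,ny,ot,ov,ow,oy,rt,rv,rw,ry,tv,tw,ty,vw,vy,wy
∂2: piv[emr,enr,ent,env,enw,eny,eot,eov,eow,erw,etv,etw,ety,evw,mno,mnr,mnt,mnv,mnw,mny,mot,moy,mrt,mrv,nvy] rk=25  ker:mov,mrw,mtv,mty,mvw,not,nov,noy,nrv,nrw,nty,nvw,otv,otw,oty,ovw,rtv,rtw,rvw,tvw
∂3: piv[eotv,eotw,eovw,etvw,mnot,mnov,mnoy,mnrv,mnrw,mnty,mnvw,moty,mrvw] rk=13  ker:noty,nrvw,otvw
∂1c = 0
c vs im∂2: reduces to 0 ⇒ boundary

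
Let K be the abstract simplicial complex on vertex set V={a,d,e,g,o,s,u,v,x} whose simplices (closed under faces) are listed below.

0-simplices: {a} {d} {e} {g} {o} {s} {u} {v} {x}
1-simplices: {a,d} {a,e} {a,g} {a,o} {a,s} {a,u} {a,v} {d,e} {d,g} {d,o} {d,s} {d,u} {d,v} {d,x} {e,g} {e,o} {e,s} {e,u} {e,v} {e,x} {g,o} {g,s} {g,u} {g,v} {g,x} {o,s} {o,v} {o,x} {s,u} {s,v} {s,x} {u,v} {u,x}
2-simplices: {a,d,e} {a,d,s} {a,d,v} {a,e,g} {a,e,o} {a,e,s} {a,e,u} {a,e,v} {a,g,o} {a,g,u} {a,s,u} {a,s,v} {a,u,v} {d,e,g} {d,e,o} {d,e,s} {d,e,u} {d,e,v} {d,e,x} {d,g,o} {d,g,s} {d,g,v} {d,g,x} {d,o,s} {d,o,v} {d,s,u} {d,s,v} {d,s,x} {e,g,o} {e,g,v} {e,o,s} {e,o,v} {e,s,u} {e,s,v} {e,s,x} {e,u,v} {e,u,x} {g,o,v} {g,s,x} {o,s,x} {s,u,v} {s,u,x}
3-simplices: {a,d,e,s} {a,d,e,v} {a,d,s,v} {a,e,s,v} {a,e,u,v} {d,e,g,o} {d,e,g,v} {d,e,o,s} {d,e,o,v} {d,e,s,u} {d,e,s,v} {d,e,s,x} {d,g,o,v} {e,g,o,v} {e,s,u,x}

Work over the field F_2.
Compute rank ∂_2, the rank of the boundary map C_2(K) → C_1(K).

n_0=9 n_1=33 n_2=42 n_3=15  [Z2]
∂1: piv[ad,ae,ag,ao,as,au,av,dx] rk=8  ker:de,dg,do,ds,du,dv,eg,eo,es,eu,ev,ex,go,gs,gu,gv,gx,os,ov,ox,su,sv,sx,uv,ux
∂2: piv[ade,ads,adv,aeg,aeo,aes,aeu,aev,ago,agu,asu,asv,auv,deg,deo,deu,dex,dgs,dgv,dgx,dos,dov,dsx,eux,osx] rk=25  ker:des,dev,dgo,dsu,dsv,ego,egv,eos,eov,esu,esv,esx,euv,gov,gsx,suv,sux
∂3: piv[ades,adev,adsv,aesv,aeuv,dego,degv,deos,deov,desu,desx,dgov,esux] rk=13  ker:desv,egov
rk∂_2=25

rank∂_2=25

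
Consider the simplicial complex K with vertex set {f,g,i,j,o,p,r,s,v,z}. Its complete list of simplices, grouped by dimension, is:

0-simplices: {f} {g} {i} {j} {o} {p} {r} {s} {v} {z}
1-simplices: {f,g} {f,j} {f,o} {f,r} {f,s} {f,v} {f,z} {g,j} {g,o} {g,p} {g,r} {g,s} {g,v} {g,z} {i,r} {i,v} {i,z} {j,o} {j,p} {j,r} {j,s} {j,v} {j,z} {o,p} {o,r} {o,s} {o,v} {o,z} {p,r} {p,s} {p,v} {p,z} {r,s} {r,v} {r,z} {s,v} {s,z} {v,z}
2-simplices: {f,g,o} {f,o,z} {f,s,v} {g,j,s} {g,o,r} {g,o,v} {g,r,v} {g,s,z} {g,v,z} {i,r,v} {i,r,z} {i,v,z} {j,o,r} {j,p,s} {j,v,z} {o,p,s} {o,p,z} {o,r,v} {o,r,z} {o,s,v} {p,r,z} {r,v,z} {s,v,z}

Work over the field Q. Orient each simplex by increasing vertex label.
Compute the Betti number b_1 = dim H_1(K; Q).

b_1=8

n_0=10 n_1=38 n_2=23  [Q]
∂1: piv[fg,fj,fo,fr,fs,fv,fz,gp,ir] rk=9  ker:gj,go,gr,gs,gv,gz,iv,iz,jo,jp,jr,js,jv,jz,op,or,os,ov,oz,pr,ps,pv,pz,rs,rv,rz,sv,sz,vz
∂2: piv[fgo,foz,fsv,gjs,gor,gov,grv,gsz,gvz,irv,irz,ivz,jor,jps,jvz,ops,opz,orz,osv,prz,svz] rk=21  ker:orv,rvz
b_1=(38−9)−21=8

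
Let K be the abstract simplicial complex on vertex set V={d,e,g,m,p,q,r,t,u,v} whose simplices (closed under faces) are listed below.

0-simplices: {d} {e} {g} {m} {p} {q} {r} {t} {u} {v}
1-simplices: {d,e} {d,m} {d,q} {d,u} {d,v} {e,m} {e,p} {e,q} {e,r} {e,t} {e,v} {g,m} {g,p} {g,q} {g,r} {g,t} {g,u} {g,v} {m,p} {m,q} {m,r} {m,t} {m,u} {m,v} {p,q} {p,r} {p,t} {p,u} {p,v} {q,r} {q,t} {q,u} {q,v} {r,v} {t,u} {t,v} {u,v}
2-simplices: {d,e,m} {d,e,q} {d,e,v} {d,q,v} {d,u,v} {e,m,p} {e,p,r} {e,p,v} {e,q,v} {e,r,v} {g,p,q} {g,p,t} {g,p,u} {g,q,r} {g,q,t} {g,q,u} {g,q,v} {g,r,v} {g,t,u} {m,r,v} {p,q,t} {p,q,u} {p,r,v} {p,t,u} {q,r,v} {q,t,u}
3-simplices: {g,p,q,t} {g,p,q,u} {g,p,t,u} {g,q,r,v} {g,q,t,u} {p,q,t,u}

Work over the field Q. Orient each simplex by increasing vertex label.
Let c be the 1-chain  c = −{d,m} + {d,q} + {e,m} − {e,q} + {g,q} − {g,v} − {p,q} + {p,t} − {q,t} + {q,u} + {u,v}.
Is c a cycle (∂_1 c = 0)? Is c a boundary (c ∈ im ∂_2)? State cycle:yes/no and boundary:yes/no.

cycle:yes boundary:no

n_0=10 n_1=37 n_2=26 n_3=6  [Q]
∂1: piv[de,dm,dq,du,dv,ep,er,et,gm] rk=9  ker:em,eq,ev,gp,gq,gr,gt,gu,gv,mp,mq,mr,mt,mu,mv,pq,pr,pt,pu,pv,qr,qt,qu,qv,rv,tu,tv,uv
∂2: piv[dem,deq,dev,dqv,duv,emp,epr,epv,erv,gpq,gpt,gpu,gqr,gqt,gqu,gqv,grv,gtu,mrv] rk=19  ker:eqv,pqt,pqu,prv,ptu,qrv,qtu
∂3: piv[gpqt,gpqu,gptu,gqrv,gqtu] rk=5  ker:pqtu
∂1c = 0
c vs im∂2: residual ≠ 0 ⇒ not boundary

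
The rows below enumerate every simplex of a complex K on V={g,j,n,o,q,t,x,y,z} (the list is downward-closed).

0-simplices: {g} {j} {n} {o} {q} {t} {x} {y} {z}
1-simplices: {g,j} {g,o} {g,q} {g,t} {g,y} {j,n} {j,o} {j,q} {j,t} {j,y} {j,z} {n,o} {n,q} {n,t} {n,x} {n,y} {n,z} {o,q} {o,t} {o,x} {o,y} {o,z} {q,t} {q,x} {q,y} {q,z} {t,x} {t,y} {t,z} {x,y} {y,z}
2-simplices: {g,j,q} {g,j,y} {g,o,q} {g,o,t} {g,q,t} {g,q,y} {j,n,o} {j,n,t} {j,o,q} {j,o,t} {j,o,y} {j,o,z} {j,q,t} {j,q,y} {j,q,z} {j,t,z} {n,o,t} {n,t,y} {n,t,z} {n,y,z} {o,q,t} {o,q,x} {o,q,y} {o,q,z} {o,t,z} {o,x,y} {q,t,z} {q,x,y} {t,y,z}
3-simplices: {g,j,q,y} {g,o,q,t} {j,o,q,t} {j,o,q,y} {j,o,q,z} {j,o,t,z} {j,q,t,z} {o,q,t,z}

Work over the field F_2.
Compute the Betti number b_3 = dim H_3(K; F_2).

n_0=9 n_1=31 n_2=29 n_3=8  [Z2]
∂1: piv[gj,go,gq,gt,gy,jn,jz,nx] rk=8  ker:jo,jq,jt,jy,no,nq,nt,ny,nz,oq,ot,ox,oy,oz,qt,qx,qy,qz,tx,ty,tz,xy,yz
∂2: piv[gjq,gjy,goq,got,gqt,gqy,jno,jnt,joq,jot,joy,joz,jqz,jtz,nty,ntz,nyz,oqx,oxy] rk=19  ker:jqt,jqy,not,oqt,oqy,oqz,otz,qtz,qxy,tyz
∂3: piv[gjqy,goqt,joqt,joqy,joqz,jotz,jqtz] rk=7  ker:oqtz
b_3=(8−7)−0=1

b_3=1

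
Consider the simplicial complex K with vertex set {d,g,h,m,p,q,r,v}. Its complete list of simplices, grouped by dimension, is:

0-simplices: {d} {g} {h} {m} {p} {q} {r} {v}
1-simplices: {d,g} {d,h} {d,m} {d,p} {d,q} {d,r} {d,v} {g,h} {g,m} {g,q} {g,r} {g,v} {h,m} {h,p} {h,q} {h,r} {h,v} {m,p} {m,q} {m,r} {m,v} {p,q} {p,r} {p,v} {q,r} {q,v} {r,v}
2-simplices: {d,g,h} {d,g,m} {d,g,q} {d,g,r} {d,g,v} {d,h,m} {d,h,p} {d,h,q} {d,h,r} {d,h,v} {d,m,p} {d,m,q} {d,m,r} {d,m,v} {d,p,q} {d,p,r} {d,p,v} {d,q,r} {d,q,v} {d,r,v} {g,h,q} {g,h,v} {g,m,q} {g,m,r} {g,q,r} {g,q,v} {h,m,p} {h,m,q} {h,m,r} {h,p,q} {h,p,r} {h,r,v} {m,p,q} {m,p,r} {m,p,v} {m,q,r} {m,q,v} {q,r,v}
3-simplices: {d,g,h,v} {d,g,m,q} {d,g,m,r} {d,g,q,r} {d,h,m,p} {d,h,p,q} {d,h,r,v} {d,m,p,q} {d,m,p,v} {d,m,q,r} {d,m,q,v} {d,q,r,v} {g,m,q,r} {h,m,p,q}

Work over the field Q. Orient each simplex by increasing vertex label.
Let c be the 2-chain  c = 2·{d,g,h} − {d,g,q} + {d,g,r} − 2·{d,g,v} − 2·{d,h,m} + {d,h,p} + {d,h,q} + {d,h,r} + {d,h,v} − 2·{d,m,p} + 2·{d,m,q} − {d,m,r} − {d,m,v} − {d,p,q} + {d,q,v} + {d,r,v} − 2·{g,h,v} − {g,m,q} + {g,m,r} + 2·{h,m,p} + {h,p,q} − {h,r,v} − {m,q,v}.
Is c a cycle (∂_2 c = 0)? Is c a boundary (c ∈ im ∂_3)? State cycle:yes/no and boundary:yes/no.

n_0=8 n_1=27 n_2=38 n_3=14  [Q]
∂1: piv[dg,dh,dm,dp,dq,dr,dv] rk=7  ker:gh,gm,gq,gr,gv,hm,hp,hq,hr,hv,mp,mq,mr,mv,pq,pr,pv,qr,qv,rv
∂2: piv[dgh,dgm,dgq,dgr,dgv,dhm,dhp,dhq,dhr,dhv,dmp,dmq,dmr,dmv,dpq,dpr,dpv,dqr,dqv,drv] rk=20  ker:ghq,ghv,gmq,gmr,gqr,gqv,hmp,hmq,hmr,hpq,hpr,hrv,mpq,mpr,mpv,mqr,mqv,qrv
∂3: piv[dghv,dgmq,dgmr,dgqr,dhmp,dhpq,dhrv,dmpq,dmpv,dmqr,dmqv,dqrv,hmpq] rk=13  ker:gmqr
∂2c = 0
c vs im∂3: reduces to 0 ⇒ boundary

cycle:yes boundary:yes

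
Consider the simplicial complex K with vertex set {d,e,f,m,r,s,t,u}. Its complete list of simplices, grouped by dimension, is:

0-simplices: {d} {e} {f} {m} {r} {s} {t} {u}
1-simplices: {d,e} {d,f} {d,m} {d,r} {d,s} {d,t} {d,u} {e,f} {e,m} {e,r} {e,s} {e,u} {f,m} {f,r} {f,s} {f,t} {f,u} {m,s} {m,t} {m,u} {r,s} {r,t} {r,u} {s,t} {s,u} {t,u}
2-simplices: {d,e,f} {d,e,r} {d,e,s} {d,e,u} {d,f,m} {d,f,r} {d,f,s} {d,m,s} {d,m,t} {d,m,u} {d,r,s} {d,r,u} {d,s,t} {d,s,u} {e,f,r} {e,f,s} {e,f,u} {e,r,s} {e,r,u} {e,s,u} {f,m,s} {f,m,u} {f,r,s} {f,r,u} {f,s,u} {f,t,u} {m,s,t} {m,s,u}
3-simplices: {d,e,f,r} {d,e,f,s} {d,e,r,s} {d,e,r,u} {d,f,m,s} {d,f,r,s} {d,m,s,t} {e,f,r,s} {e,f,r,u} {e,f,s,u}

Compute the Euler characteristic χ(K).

n_0=8 n_1=26 n_2=28 n_3=10
χ=+8−26+28−10=0

χ(K)=0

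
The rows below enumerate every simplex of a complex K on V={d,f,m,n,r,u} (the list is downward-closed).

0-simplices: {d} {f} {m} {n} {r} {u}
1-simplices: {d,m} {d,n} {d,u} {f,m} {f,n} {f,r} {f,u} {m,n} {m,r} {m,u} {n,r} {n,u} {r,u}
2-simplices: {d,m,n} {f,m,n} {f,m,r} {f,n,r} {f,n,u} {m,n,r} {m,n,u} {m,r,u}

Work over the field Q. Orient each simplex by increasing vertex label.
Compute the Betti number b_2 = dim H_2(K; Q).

b_2=1

n_0=6 n_1=13 n_2=8  [Q]
∂1: piv[dm,dn,du,fm,fr] rk=5  ker:fn,fu,mn,mr,mu,nr,nu,ru
∂2: piv[dmn,fmn,fmr,fnr,fnu,mnu,mru] rk=7  ker:mnr
b_2=(8−7)−0=1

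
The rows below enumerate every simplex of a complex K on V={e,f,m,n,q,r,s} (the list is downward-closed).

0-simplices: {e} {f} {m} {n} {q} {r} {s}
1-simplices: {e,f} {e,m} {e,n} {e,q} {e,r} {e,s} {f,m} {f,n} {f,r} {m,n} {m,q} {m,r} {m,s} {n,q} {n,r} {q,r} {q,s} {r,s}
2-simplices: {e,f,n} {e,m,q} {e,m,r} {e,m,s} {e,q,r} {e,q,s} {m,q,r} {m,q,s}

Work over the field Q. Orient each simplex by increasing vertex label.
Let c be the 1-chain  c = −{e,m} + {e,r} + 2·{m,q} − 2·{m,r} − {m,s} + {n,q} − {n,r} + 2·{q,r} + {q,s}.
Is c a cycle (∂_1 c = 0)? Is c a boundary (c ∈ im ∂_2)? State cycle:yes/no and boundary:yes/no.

cycle:yes boundary:no

n_0=7 n_1=18 n_2=8  [Q]
∂1: piv[ef,em,en,eq,er,es] rk=6  ker:fm,fn,fr,mn,mq,mr,ms,nq,nr,qr,qs,rs
∂2: piv[efn,emq,emr,ems,eqr,eqs] rk=6  ker:mqr,mqs
∂1c = 0
c vs im∂2: residual ≠ 0 ⇒ not boundary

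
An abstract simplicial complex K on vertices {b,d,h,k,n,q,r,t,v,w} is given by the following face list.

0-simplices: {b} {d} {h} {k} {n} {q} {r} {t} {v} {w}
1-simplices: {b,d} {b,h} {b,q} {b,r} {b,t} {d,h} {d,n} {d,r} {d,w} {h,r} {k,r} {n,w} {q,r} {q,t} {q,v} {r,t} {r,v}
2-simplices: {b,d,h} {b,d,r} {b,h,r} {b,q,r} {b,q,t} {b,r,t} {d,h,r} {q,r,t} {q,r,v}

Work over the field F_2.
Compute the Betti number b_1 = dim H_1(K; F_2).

b_1=1

n_0=10 n_1=17 n_2=9  [Z2]
∂1: piv[bd,bh,bq,br,bt,dn,dw,kr,qv] rk=9  ker:dh,dr,hr,nw,qr,qt,rt,rv
∂2: piv[bdh,bdr,bhr,bqr,bqt,brt,qrv] rk=7  ker:dhr,qrt
b_1=(17−9)−7=1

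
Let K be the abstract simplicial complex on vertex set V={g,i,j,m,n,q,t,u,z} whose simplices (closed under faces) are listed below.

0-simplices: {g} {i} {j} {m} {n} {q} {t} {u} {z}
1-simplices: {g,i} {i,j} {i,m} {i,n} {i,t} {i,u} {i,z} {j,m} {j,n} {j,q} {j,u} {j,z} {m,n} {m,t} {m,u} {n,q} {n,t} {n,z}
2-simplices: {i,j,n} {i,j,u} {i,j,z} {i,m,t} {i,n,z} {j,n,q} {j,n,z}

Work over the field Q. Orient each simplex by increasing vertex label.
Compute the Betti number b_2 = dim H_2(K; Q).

n_0=9 n_1=18 n_2=7  [Q]
∂1: piv[gi,ij,im,in,it,iu,iz,jq] rk=8  ker:jm,jn,ju,jz,mn,mt,mu,nq,nt,nz
∂2: piv[ijn,iju,ijz,imt,inz,jnq] rk=6  ker:jnz
b_2=(7−6)−0=1

b_2=1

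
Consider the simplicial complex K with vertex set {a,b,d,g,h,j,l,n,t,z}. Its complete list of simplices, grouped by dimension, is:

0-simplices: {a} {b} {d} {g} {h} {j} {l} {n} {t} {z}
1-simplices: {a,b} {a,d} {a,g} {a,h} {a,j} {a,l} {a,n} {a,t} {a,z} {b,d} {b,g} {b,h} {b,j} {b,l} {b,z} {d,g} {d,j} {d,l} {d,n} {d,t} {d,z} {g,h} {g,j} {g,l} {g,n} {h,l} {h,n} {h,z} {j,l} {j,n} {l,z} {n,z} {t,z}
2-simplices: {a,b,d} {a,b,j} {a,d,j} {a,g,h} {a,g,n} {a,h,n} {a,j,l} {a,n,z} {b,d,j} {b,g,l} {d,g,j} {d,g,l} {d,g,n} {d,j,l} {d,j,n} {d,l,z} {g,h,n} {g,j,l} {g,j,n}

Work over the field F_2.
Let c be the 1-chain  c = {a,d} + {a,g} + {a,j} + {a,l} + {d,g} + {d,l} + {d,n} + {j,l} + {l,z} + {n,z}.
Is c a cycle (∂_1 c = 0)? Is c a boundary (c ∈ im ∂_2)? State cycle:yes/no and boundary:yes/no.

cycle:yes boundary:no

n_0=10 n_1=33 n_2=19  [Z2]
∂1: piv[ab,ad,ag,ah,aj,al,an,at,az] rk=9  ker:bd,bg,bh,bj,bl,bz,dg,dj,dl,dn,dt,dz,gh,gj,gl,gn,hl,hn,hz,jl,jn,lz,nz,tz
∂2: piv[abd,abj,adj,agh,agn,ahn,ajl,anz,bgl,dgj,dgl,dgn,djl,djn,dlz] rk=15  ker:bdj,ghn,gjl,gjn
∂1c = 0
c vs im∂2: residual ≠ 0 ⇒ not boundary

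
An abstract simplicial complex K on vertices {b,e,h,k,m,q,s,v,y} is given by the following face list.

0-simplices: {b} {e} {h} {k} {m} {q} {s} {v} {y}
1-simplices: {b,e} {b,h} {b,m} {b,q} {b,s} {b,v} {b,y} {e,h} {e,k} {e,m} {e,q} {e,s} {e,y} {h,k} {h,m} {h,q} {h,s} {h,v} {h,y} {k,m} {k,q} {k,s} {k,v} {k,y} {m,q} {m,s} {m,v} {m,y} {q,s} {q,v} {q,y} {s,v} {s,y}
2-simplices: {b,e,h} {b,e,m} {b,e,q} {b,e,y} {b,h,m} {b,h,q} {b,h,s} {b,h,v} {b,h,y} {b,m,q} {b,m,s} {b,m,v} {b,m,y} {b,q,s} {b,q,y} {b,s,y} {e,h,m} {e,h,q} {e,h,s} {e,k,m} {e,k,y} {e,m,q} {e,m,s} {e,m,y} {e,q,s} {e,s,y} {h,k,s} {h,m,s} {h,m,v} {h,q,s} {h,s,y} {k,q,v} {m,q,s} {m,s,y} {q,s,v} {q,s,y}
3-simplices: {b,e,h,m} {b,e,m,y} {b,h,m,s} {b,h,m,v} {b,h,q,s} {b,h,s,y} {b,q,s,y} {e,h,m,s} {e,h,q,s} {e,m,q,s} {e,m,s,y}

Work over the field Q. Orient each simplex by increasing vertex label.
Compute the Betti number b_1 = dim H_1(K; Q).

n_0=9 n_1=33 n_2=36 n_3=11  [Q]
∂1: piv[be,bh,bm,bq,bs,bv,by,ek] rk=8  ker:eh,em,eq,es,ey,hk,hm,hq,hs,hv,hy,km,kq,ks,kv,ky,mq,ms,mv,my,qs,qv,qy,sv,sy
∂2: piv[beh,bem,beq,bey,bhm,bhq,bhs,bhv,bhy,bmq,bms,bmv,bmy,bqs,bqy,bsy,ehs,ekm,eky,hks,kqv,qsv] rk=22  ker:ehm,ehq,emq,ems,emy,eqs,esy,hms,hmv,hqs,hsy,mqs,msy,qsy
∂3: piv[behm,bemy,bhms,bhmv,bhqs,bhsy,bqsy,ehms,ehqs,emqs,emsy] rk=11
b_1=(33−8)−22=3

b_1=3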